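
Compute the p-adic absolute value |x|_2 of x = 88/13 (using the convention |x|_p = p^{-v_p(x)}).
|88/13|_2 = 1/8

Step 1 — compute v_2(x) by factoring powers of 2 out of the numerator and denominator: v_2(88/13) = 3. Step 2 — apply |x|_p = p^{-v_p(x)} = 2^{-3} = 1/8.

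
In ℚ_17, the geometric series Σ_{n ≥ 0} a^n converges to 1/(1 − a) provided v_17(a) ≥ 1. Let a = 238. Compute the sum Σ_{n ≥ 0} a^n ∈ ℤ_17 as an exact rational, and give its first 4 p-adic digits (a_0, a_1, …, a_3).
Σ a^n = 1/(1 − a) = -1/237;  first 4 digits = (1, 14, 9, 1)

v_17(a) = 1 ≥ 1, so the series converges in ℤ_17 to 1/(1 − a) = 1/(1 − 238) = -1/237. Expand this rational in ℤ_17: compute digits iteratively via d_i = x_i mod 17, x_{i+1} = (x_i − d_i)/17. The first 4 digits are (1, 14, 9, 1).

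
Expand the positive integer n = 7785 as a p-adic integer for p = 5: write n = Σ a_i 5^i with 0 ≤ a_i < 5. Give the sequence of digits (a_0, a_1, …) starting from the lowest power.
(a_0, a_1, …) = (0, 2, 1, 2, 2, 2)

Repeated division by 5 gives the digits low-to-high: 7785 = 2·5^1 + 1·5^2 + 2·5^3 + 2·5^4 + 2·5^5. Digit sequence: (0, 2, 1, 2, 2, 2).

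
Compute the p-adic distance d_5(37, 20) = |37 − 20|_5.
d_5(37, 20) = 1

Step 1 — x − y = 37 − 20 = 17. Step 2 — v_5(17) = 0 (factor: 17 = (5^0 · 17); the sign does not affect v_p). Step 3 — |x − y|_5 = 5^{0} = 1.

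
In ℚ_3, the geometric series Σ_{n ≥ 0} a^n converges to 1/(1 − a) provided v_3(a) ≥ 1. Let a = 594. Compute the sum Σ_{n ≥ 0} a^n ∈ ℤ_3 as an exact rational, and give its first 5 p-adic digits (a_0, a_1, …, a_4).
Σ a^n = 1/(1 − a) = -1/593;  first 5 digits = (1, 0, 0, 1, 1)

v_3(a) = 3 ≥ 1, so the series converges in ℤ_3 to 1/(1 − a) = 1/(1 − 594) = -1/593. Expand this rational in ℤ_3: compute digits iteratively via d_i = x_i mod 3, x_{i+1} = (x_i − d_i)/3. The first 5 digits are (1, 0, 0, 1, 1).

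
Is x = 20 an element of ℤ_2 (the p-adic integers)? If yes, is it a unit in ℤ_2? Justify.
x ∈ ℤ_2 but not a unit; v_2(x) = 2 > 0

ℤ_2 = {x ∈ ℚ_2 : v_2(x) ≥ 0} and ℤ_2^× = {x ∈ ℤ_2 : v_2(x) = 0}. Here v_2(20) = v_2(num) − v_2(den) = 2; compare against these criteria.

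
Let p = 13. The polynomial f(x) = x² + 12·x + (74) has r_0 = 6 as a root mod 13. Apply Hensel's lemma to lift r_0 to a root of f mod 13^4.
r_3 = 2125 (mod 28561)

Hensel: r_{i+1} = r_i − f(r_i)·(f′(r_i))^{-1} mod 13^{i+2}, f′(x) = 2x + 12. Iterate:
  r_0 = 6 (mod 13)
  r_1 = 97 (mod 169)
  r_2 = 2125 (mod 2197)
  r_3 = 2125 (mod 28561)
Final: r = 2125 satisfies f(r) ≡ 0 mod 13^4.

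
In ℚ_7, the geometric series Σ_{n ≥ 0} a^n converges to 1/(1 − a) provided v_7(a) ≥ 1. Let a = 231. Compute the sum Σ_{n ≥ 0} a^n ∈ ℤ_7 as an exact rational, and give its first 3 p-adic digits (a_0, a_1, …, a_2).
Σ a^n = 1/(1 − a) = -1/230;  first 3 digits = (1, 5, 1)

v_7(a) = 1 ≥ 1, so the series converges in ℤ_7 to 1/(1 − a) = 1/(1 − 231) = -1/230. Expand this rational in ℤ_7: compute digits iteratively via d_i = x_i mod 7, x_{i+1} = (x_i − d_i)/7. The first 3 digits are (1, 5, 1).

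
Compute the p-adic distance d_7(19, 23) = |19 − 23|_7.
d_7(19, 23) = 1

Step 1 — x − y = 19 − 23 = -4. Step 2 — v_7(-4) = 0 (factor: -4 = −(7^0 · 4); the sign does not affect v_p). Step 3 — |x − y|_7 = 7^{0} = 1.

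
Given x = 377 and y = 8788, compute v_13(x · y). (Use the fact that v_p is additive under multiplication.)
v_13(3313076) = 4

v_p(x) = 1 (factor: 377 = 13^1 · 29); v_p(y) = 3 (factor: 8788 = 13^3 · 4). Additivity: v_p(xy) = v_p(x) + v_p(y) = 1 + 3 = 4. (Direct check: xy = 3313076 = 13^4 · (116).)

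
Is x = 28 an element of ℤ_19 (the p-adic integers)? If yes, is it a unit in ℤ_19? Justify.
x ∈ ℤ_19^× (unit); v_19(x) = 0

ℤ_19 = {x ∈ ℚ_19 : v_19(x) ≥ 0} and ℤ_19^× = {x ∈ ℤ_19 : v_19(x) = 0}. Here v_19(28) = v_19(num) − v_19(den) = 0; compare against these criteria.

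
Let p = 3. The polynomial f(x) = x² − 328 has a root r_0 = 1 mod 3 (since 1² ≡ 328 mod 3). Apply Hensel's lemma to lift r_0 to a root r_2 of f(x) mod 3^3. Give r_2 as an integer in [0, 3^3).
r_2 = 25 (mod 27)

Hensel's recurrence: r_{i+1} = r_i − f(r_i)·(f′(r_i))^{-1} mod 3^{i+2}, with f′(x) = 2x. Iterate:
  r_0 = 1 (mod 3)
  r_1 = 7 (mod 9)
  r_2 = 25 (mod 27)
Final: r_2 = 25, and one checks f(r_2) ≡ 0 mod 3^3.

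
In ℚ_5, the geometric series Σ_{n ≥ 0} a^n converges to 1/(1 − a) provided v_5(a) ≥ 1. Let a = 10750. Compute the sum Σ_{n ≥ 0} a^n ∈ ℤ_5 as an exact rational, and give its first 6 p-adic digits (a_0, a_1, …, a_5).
Σ a^n = 1/(1 − a) = -1/10749;  first 6 digits = (1, 0, 0, 1, 2, 3)

v_5(a) = 3 ≥ 1, so the series converges in ℤ_5 to 1/(1 − a) = 1/(1 − 10750) = -1/10749. Expand this rational in ℤ_5: compute digits iteratively via d_i = x_i mod 5, x_{i+1} = (x_i − d_i)/5. The first 6 digits are (1, 0, 0, 1, 2, 3).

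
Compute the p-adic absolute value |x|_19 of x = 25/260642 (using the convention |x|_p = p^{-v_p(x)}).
|25/260642|_19 = 130321

Step 1 — compute v_19(x) by factoring powers of 19 out of the numerator and denominator: v_19(25/260642) = -4. Step 2 — apply |x|_p = p^{-v_p(x)} = 19^{4} = 130321.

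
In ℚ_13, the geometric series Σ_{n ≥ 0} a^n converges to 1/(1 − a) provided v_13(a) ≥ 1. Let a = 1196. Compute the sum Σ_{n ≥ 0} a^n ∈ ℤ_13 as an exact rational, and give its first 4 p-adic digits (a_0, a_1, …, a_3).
Σ a^n = 1/(1 − a) = -1/1195;  first 4 digits = (1, 1, 8, 2)

v_13(a) = 1 ≥ 1, so the series converges in ℤ_13 to 1/(1 − a) = 1/(1 − 1196) = -1/1195. Expand this rational in ℤ_13: compute digits iteratively via d_i = x_i mod 13, x_{i+1} = (x_i − d_i)/13. The first 4 digits are (1, 1, 8, 2).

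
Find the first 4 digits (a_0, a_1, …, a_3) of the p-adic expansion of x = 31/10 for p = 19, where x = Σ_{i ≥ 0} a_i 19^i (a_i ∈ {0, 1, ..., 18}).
(a_0, …, a_3) = (5, 17, 1, 17)

v_19(31/10) = 0 (numerator and denominator both coprime to 19), so x ∈ ℤ_19^×. Compute digits iteratively via a_i = x_i mod 19, x_{i+1} = (x_i − a_i)/19, with x_0 = x:
  x_0 = 31/10;  a_0 = 5;  x_1 = (x_0 − 5)/19 = -1/10
  x_1 = -1/10;  a_1 = 17;  x_2 = (x_1 − 17)/19 = -9/10
  x_2 = -9/10;  a_2 = 1;  x_3 = (x_2 − 1)/19 = -1/10
  x_3 = -1/10;  a_3 = 17;  x_4 = (x_3 − 17)/19 = -9/10
Digits: (5, 17, 1, 17).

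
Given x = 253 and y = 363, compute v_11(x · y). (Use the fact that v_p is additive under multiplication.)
v_11(91839) = 3

v_p(x) = 1 (factor: 253 = 11^1 · 23); v_p(y) = 2 (factor: 363 = 11^2 · 3). Additivity: v_p(xy) = v_p(x) + v_p(y) = 1 + 2 = 3. (Direct check: xy = 91839 = 11^3 · (69).)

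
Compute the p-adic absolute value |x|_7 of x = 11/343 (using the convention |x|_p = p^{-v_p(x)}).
|11/343|_7 = 343

Step 1 — compute v_7(x) by factoring powers of 7 out of the numerator and denominator: v_7(11/343) = -3. Step 2 — apply |x|_p = p^{-v_p(x)} = 7^{3} = 343.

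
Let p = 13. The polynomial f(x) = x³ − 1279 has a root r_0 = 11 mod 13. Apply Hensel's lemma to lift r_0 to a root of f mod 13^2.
r_1 = 63 (mod 169)

Hensel: r_{i+1} = r_i − f(r_i)/f′(r_i) mod 13^{i+2}, where f′(x) = 3x². Iterate:
  r_0 = 11 (mod 13)
  r_1 = 63 (mod 169)
Final: r = 63 with f(r) ≡ 0 mod 13^2.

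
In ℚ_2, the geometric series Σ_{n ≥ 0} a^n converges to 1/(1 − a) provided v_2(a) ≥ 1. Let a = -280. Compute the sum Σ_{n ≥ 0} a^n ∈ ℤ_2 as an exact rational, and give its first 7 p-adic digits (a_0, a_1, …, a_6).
Σ a^n = 1/(1 − a) = 1/281;  first 7 digits = (1, 0, 0, 1, 0, 1, 0)

v_2(a) = 3 ≥ 1, so the series converges in ℤ_2 to 1/(1 − a) = 1/(1 − (-280)) = 1/281. Expand this rational in ℤ_2: compute digits iteratively via d_i = x_i mod 2, x_{i+1} = (x_i − d_i)/2. The first 7 digits are (1, 0, 0, 1, 0, 1, 0).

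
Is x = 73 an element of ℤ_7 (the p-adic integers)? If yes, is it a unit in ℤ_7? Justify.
x ∈ ℤ_7^× (unit); v_7(x) = 0

ℤ_7 = {x ∈ ℚ_7 : v_7(x) ≥ 0} and ℤ_7^× = {x ∈ ℤ_7 : v_7(x) = 0}. Here v_7(73) = v_7(num) − v_7(den) = 0; compare against these criteria.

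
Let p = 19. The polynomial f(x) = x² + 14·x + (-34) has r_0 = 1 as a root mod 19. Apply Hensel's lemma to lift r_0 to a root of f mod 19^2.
r_1 = 115 (mod 361)

Hensel: r_{i+1} = r_i − f(r_i)·(f′(r_i))^{-1} mod 19^{i+2}, f′(x) = 2x + 14. Iterate:
  r_0 = 1 (mod 19)
  r_1 = 115 (mod 361)
Final: r = 115 satisfies f(r) ≡ 0 mod 19^2.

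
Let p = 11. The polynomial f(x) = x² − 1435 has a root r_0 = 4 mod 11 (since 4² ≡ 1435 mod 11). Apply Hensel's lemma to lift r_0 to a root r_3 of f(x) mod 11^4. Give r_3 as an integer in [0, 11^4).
r_3 = 9816 (mod 14641)

Hensel's recurrence: r_{i+1} = r_i − f(r_i)·(f′(r_i))^{-1} mod 11^{i+2}, with f′(x) = 2x. Iterate:
  r_0 = 4 (mod 11)
  r_1 = 15 (mod 121)
  r_2 = 499 (mod 1331)
  r_3 = 9816 (mod 14641)
Final: r_3 = 9816, and one checks f(r_3) ≡ 0 mod 11^4.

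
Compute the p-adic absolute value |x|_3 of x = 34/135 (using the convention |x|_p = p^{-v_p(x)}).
|34/135|_3 = 27

Step 1 — compute v_3(x) by factoring powers of 3 out of the numerator and denominator: v_3(34/135) = -3. Step 2 — apply |x|_p = p^{-v_p(x)} = 3^{3} = 27.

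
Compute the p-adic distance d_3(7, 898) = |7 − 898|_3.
d_3(7, 898) = 1/81

Step 1 — x − y = 7 − 898 = -891. Step 2 — v_3(-891) = 4 (factor: -891 = −(3^4 · 11); the sign does not affect v_p). Step 3 — |x − y|_3 = 3^{-4} = 1/81.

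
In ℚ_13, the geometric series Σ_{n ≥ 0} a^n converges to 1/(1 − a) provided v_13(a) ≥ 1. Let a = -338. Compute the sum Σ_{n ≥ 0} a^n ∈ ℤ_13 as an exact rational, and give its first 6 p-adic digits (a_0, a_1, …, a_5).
Σ a^n = 1/(1 − a) = 1/339;  first 6 digits = (1, 0, 11, 12, 3, 0)

v_13(a) = 2 ≥ 1, so the series converges in ℤ_13 to 1/(1 − a) = 1/(1 − (-338)) = 1/339. Expand this rational in ℤ_13: compute digits iteratively via d_i = x_i mod 13, x_{i+1} = (x_i − d_i)/13. The first 6 digits are (1, 0, 11, 12, 3, 0).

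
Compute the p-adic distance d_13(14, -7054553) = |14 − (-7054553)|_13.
d_13(14, -7054553) = 1/371293

Step 1 — x − y = 14 − (-7054553) = 7054567. Step 2 — v_13(7054567) = 5 (factor: 7054567 = (13^5 · 19); the sign does not affect v_p). Step 3 — |x − y|_13 = 13^{-5} = 1/371293.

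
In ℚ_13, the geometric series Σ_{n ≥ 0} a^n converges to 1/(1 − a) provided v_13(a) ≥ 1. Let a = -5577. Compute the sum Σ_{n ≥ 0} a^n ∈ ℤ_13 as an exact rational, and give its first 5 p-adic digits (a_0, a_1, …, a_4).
Σ a^n = 1/(1 − a) = 1/5578;  first 5 digits = (1, 0, 6, 10, 9)

v_13(a) = 2 ≥ 1, so the series converges in ℤ_13 to 1/(1 − a) = 1/(1 − (-5577)) = 1/5578. Expand this rational in ℤ_13: compute digits iteratively via d_i = x_i mod 13, x_{i+1} = (x_i − d_i)/13. The first 5 digits are (1, 0, 6, 10, 9).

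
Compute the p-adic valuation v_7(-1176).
v_7(-1176) = 2

v_7(n) is the largest exponent k such that 7^k divides n. Factor out: -1176 = -7^2 · 24. (Sign doesn't affect v_p.) So v_7(-1176) = 2.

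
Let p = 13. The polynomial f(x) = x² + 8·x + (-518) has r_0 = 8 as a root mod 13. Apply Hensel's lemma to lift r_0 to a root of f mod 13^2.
r_1 = 151 (mod 169)

Hensel: r_{i+1} = r_i − f(r_i)·(f′(r_i))^{-1} mod 13^{i+2}, f′(x) = 2x + 8. Iterate:
  r_0 = 8 (mod 13)
  r_1 = 151 (mod 169)
Final: r = 151 satisfies f(r) ≡ 0 mod 13^2.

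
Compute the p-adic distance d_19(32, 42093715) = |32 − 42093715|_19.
d_19(32, 42093715) = 1/2476099

Step 1 — x − y = 32 − 42093715 = -42093683. Step 2 — v_19(-42093683) = 5 (factor: -42093683 = −(19^5 · 17); the sign does not affect v_p). Step 3 — |x − y|_19 = 19^{-5} = 1/2476099.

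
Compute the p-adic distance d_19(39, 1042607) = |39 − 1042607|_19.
d_19(39, 1042607) = 1/130321

Step 1 — x − y = 39 − 1042607 = -1042568. Step 2 — v_19(-1042568) = 4 (factor: -1042568 = −(19^4 · 8); the sign does not affect v_p). Step 3 — |x − y|_19 = 19^{-4} = 1/130321.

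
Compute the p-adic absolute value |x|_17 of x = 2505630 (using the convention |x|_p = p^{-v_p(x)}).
|2505630|_17 = 1/83521

Step 1 — compute v_17(x) by factoring powers of 17 out of the numerator and denominator: v_17(2505630) = 4. Step 2 — apply |x|_p = p^{-v_p(x)} = 17^{-4} = 1/83521.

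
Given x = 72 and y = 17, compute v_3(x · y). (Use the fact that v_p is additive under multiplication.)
v_3(1224) = 2

v_p(x) = 2 (factor: 72 = 3^2 · 8); v_p(y) = 0 (factor: 17 = 3^0 · 17). Additivity: v_p(xy) = v_p(x) + v_p(y) = 2 + 0 = 2. (Direct check: xy = 1224 = 3^2 · (136).)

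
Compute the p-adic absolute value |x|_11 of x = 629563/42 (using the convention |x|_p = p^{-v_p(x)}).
|629563/42|_11 = 1/14641

Step 1 — compute v_11(x) by factoring powers of 11 out of the numerator and denominator: v_11(629563/42) = 4. Step 2 — apply |x|_p = p^{-v_p(x)} = 11^{-4} = 1/14641.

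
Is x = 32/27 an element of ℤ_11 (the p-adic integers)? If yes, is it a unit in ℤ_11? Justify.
x ∈ ℤ_11^× (unit); v_11(x) = 0

ℤ_11 = {x ∈ ℚ_11 : v_11(x) ≥ 0} and ℤ_11^× = {x ∈ ℤ_11 : v_11(x) = 0}. Here v_11(32/27) = v_11(num) − v_11(den) = 0; compare against these criteria.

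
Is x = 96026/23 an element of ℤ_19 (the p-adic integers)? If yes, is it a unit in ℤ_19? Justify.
x ∈ ℤ_19 but not a unit; v_19(x) = 3 > 0

ℤ_19 = {x ∈ ℚ_19 : v_19(x) ≥ 0} and ℤ_19^× = {x ∈ ℤ_19 : v_19(x) = 0}. Here v_19(96026/23) = v_19(num) − v_19(den) = 3; compare against these criteria.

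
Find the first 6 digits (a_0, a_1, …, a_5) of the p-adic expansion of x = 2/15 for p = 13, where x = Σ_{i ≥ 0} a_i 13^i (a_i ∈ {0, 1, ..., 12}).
(a_0, …, a_5) = (1, 6, 3, 11, 0, 6)

v_13(2/15) = 0 (numerator and denominator both coprime to 13), so x ∈ ℤ_13^×. Compute digits iteratively via a_i = x_i mod 13, x_{i+1} = (x_i − a_i)/13, with x_0 = x:
  x_0 = 2/15;  a_0 = 1;  x_1 = (x_0 − 1)/13 = -1/15
  x_1 = -1/15;  a_1 = 6;  x_2 = (x_1 − 6)/13 = -7/15
  x_2 = -7/15;  a_2 = 3;  x_3 = (x_2 − 3)/13 = -4/15
  x_3 = -4/15;  a_3 = 11;  x_4 = (x_3 − 11)/13 = -13/15
  x_4 = -13/15;  a_4 = 0;  x_5 = (x_4 − 0)/13 = -1/15
  x_5 = -1/15;  a_5 = 6;  x_6 = (x_5 − 6)/13 = -7/15
Digits: (1, 6, 3, 11, 0, 6).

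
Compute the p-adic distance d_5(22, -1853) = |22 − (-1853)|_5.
d_5(22, -1853) = 1/625

Step 1 — x − y = 22 − (-1853) = 1875. Step 2 — v_5(1875) = 4 (factor: 1875 = (5^4 · 3); the sign does not affect v_p). Step 3 — |x − y|_5 = 5^{-4} = 1/625.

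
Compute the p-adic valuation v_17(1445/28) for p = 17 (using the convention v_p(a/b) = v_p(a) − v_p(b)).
v_17(1445/28) = 2

Factor powers of 17 from the numerator and denominator of the reduced fraction: 1445 = 17^2 · 5 and 28 = 17^0 · 28. Apply v_p(a/b) = v_p(a) − v_p(b): v_17(1445/28) = 2 − 0 = 2.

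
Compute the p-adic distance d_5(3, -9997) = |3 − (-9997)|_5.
d_5(3, -9997) = 1/625

Step 1 — x − y = 3 − (-9997) = 10000. Step 2 — v_5(10000) = 4 (factor: 10000 = (5^4 · 16); the sign does not affect v_p). Step 3 — |x − y|_5 = 5^{-4} = 1/625.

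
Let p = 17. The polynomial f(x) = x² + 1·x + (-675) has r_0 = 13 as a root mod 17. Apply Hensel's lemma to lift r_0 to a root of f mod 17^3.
r_2 = 438 (mod 4913)

Hensel: r_{i+1} = r_i − f(r_i)·(f′(r_i))^{-1} mod 17^{i+2}, f′(x) = 2x + 1. Iterate:
  r_0 = 13 (mod 17)
  r_1 = 149 (mod 289)
  r_2 = 438 (mod 4913)
Final: r = 438 satisfies f(r) ≡ 0 mod 17^3.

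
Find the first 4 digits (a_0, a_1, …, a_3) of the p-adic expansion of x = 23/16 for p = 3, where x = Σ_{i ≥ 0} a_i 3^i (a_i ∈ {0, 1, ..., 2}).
(a_0, …, a_3) = (2, 0, 2, 1)

v_3(23/16) = 0 (numerator and denominator both coprime to 3), so x ∈ ℤ_3^×. Compute digits iteratively via a_i = x_i mod 3, x_{i+1} = (x_i − a_i)/3, with x_0 = x:
  x_0 = 23/16;  a_0 = 2;  x_1 = (x_0 − 2)/3 = -3/16
  x_1 = -3/16;  a_1 = 0;  x_2 = (x_1 − 0)/3 = -1/16
  x_2 = -1/16;  a_2 = 2;  x_3 = (x_2 − 2)/3 = -11/16
  x_3 = -11/16;  a_3 = 1;  x_4 = (x_3 − 1)/3 = -9/16
Digits: (2, 0, 2, 1).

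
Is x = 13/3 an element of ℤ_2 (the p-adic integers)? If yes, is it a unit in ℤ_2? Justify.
x ∈ ℤ_2^× (unit); v_2(x) = 0

ℤ_2 = {x ∈ ℚ_2 : v_2(x) ≥ 0} and ℤ_2^× = {x ∈ ℤ_2 : v_2(x) = 0}. Here v_2(13/3) = v_2(num) − v_2(den) = 0; compare against these criteria.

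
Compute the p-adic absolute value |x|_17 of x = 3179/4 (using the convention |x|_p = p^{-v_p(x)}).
|3179/4|_17 = 1/289

Step 1 — compute v_17(x) by factoring powers of 17 out of the numerator and denominator: v_17(3179/4) = 2. Step 2 — apply |x|_p = p^{-v_p(x)} = 17^{-2} = 1/289.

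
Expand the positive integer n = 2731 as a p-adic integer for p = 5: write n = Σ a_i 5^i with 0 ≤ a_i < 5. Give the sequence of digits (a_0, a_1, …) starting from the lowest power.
(a_0, a_1, …) = (1, 1, 4, 1, 4)

Repeated division by 5 gives the digits low-to-high: 2731 = 1 + 1·5^1 + 4·5^2 + 1·5^3 + 4·5^4. Digit sequence: (1, 1, 4, 1, 4).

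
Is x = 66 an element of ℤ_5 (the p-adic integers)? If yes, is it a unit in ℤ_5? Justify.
x ∈ ℤ_5^× (unit); v_5(x) = 0

ℤ_5 = {x ∈ ℚ_5 : v_5(x) ≥ 0} and ℤ_5^× = {x ∈ ℤ_5 : v_5(x) = 0}. Here v_5(66) = v_5(num) − v_5(den) = 0; compare against these criteria.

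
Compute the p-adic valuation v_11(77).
v_11(77) = 1

v_11(n) is the largest exponent k such that 11^k divides n. Factor out: 77 = 11^1 · 7. (Sign doesn't affect v_p.) So v_11(77) = 1.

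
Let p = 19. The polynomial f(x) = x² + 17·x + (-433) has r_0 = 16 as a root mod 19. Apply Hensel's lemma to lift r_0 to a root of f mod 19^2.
r_1 = 73 (mod 361)

Hensel: r_{i+1} = r_i − f(r_i)·(f′(r_i))^{-1} mod 19^{i+2}, f′(x) = 2x + 17. Iterate:
  r_0 = 16 (mod 19)
  r_1 = 73 (mod 361)
Final: r = 73 satisfies f(r) ≡ 0 mod 19^2.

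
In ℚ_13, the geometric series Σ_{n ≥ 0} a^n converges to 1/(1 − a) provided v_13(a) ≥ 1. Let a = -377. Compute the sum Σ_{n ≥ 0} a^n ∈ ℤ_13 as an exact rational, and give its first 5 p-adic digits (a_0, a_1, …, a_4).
Σ a^n = 1/(1 − a) = 1/378;  first 5 digits = (1, 10, 6, 11, 3)

v_13(a) = 1 ≥ 1, so the series converges in ℤ_13 to 1/(1 − a) = 1/(1 − (-377)) = 1/378. Expand this rational in ℤ_13: compute digits iteratively via d_i = x_i mod 13, x_{i+1} = (x_i − d_i)/13. The first 5 digits are (1, 10, 6, 11, 3).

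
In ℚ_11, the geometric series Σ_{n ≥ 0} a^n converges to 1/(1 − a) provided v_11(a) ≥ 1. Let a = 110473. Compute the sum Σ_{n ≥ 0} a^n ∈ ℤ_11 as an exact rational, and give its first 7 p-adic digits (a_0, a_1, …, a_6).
Σ a^n = 1/(1 − a) = -1/110472;  first 7 digits = (1, 0, 0, 6, 7, 0, 3)

v_11(a) = 3 ≥ 1, so the series converges in ℤ_11 to 1/(1 − a) = 1/(1 − 110473) = -1/110472. Expand this rational in ℤ_11: compute digits iteratively via d_i = x_i mod 11, x_{i+1} = (x_i − d_i)/11. The first 7 digits are (1, 0, 0, 6, 7, 0, 3).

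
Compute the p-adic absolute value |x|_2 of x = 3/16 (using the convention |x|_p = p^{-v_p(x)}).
|3/16|_2 = 16

Step 1 — compute v_2(x) by factoring powers of 2 out of the numerator and denominator: v_2(3/16) = -4. Step 2 — apply |x|_p = p^{-v_p(x)} = 2^{4} = 16.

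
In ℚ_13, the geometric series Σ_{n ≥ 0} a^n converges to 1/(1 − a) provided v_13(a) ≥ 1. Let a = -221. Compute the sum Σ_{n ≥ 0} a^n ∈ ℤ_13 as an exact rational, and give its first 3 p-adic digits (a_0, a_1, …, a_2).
Σ a^n = 1/(1 − a) = 1/222;  first 3 digits = (1, 9, 1)

v_13(a) = 1 ≥ 1, so the series converges in ℤ_13 to 1/(1 − a) = 1/(1 − (-221)) = 1/222. Expand this rational in ℤ_13: compute digits iteratively via d_i = x_i mod 13, x_{i+1} = (x_i − d_i)/13. The first 3 digits are (1, 9, 1).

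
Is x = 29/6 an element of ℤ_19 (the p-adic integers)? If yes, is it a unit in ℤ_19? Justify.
x ∈ ℤ_19^× (unit); v_19(x) = 0

ℤ_19 = {x ∈ ℚ_19 : v_19(x) ≥ 0} and ℤ_19^× = {x ∈ ℤ_19 : v_19(x) = 0}. Here v_19(29/6) = v_19(num) − v_19(den) = 0; compare against these criteria.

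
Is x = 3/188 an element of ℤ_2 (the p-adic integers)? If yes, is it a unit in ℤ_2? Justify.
x ∉ ℤ_2 (v_2(x) = -2 < 0)

ℤ_2 = {x ∈ ℚ_2 : v_2(x) ≥ 0} and ℤ_2^× = {x ∈ ℤ_2 : v_2(x) = 0}. Here v_2(3/188) = v_2(num) − v_2(den) = -2; compare against these criteria.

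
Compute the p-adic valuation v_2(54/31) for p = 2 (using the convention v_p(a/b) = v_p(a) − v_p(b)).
v_2(54/31) = 1

Factor powers of 2 from the numerator and denominator of the reduced fraction: 54 = 2^1 · 27 and 31 = 2^0 · 31. Apply v_p(a/b) = v_p(a) − v_p(b): v_2(54/31) = 1 − 0 = 1.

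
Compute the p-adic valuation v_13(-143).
v_13(-143) = 1

v_13(n) is the largest exponent k such that 13^k divides n. Factor out: -143 = -13^1 · 11. (Sign doesn't affect v_p.) So v_13(-143) = 1.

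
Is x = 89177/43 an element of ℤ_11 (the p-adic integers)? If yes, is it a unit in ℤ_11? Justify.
x ∈ ℤ_11 but not a unit; v_11(x) = 3 > 0

ℤ_11 = {x ∈ ℚ_11 : v_11(x) ≥ 0} and ℤ_11^× = {x ∈ ℤ_11 : v_11(x) = 0}. Here v_11(89177/43) = v_11(num) − v_11(den) = 3; compare against these criteria.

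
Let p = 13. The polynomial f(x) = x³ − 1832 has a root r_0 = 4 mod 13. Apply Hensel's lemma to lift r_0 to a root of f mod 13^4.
r_3 = 6491 (mod 28561)

Hensel: r_{i+1} = r_i − f(r_i)/f′(r_i) mod 13^{i+2}, where f′(x) = 3x². Iterate:
  r_0 = 4 (mod 13)
  r_1 = 69 (mod 169)
  r_2 = 2097 (mod 2197)
  r_3 = 6491 (mod 28561)
Final: r = 6491 with f(r) ≡ 0 mod 13^4.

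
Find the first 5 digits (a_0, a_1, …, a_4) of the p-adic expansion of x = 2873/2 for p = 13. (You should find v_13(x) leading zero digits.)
(a_0, …, a_4) = (0, 0, 2, 7, 6)

v_13(2873/2) = 2, so a_0 = ... = a_1 = 0. Factor out: x = 13^2 · u with u = 17/2 a unit in ℤ_13. Expand u iteratively via a_{v+i} = u_i mod 13, u_{i+1} = (u_i − a_{v+i})/13:
  u_0 = 17/2;  a_2 = 2;  u_1 = (u_0 − 2)/13 = 1/2
  u_1 = 1/2;  a_3 = 7;  u_2 = (u_1 − 7)/13 = -1/2
  u_2 = -1/2;  a_4 = 6;  u_3 = (u_2 − 6)/13 = -1/2
Digits: (0, 0, 2, 7, 6).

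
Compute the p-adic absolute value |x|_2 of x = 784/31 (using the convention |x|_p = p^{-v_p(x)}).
|784/31|_2 = 1/16

Step 1 — compute v_2(x) by factoring powers of 2 out of the numerator and denominator: v_2(784/31) = 4. Step 2 — apply |x|_p = p^{-v_p(x)} = 2^{-4} = 1/16.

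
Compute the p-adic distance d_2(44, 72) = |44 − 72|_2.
d_2(44, 72) = 1/4

Step 1 — x − y = 44 − 72 = -28. Step 2 — v_2(-28) = 2 (factor: -28 = −(2^2 · 7); the sign does not affect v_p). Step 3 — |x − y|_2 = 2^{-2} = 1/4.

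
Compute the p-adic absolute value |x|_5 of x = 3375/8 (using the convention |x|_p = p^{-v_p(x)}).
|3375/8|_5 = 1/125

Step 1 — compute v_5(x) by factoring powers of 5 out of the numerator and denominator: v_5(3375/8) = 3. Step 2 — apply |x|_p = p^{-v_p(x)} = 5^{-3} = 1/125.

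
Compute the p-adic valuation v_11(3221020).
v_11(3221020) = 5

v_11(n) is the largest exponent k such that 11^k divides n. Factor out: 3221020 = 11^5 · 20. (Sign doesn't affect v_p.) So v_11(3221020) = 5.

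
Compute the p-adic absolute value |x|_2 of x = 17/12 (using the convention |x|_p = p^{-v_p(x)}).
|17/12|_2 = 4

Step 1 — compute v_2(x) by factoring powers of 2 out of the numerator and denominator: v_2(17/12) = -2. Step 2 — apply |x|_p = p^{-v_p(x)} = 2^{2} = 4.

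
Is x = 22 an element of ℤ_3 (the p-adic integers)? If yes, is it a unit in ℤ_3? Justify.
x ∈ ℤ_3^× (unit); v_3(x) = 0

ℤ_3 = {x ∈ ℚ_3 : v_3(x) ≥ 0} and ℤ_3^× = {x ∈ ℤ_3 : v_3(x) = 0}. Here v_3(22) = v_3(num) − v_3(den) = 0; compare against these criteria.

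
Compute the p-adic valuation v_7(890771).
v_7(890771) = 5

v_7(n) is the largest exponent k such that 7^k divides n. Factor out: 890771 = 7^5 · 53. (Sign doesn't affect v_p.) So v_7(890771) = 5.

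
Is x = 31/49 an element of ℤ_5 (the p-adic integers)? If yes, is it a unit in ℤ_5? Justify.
x ∈ ℤ_5^× (unit); v_5(x) = 0

ℤ_5 = {x ∈ ℚ_5 : v_5(x) ≥ 0} and ℤ_5^× = {x ∈ ℤ_5 : v_5(x) = 0}. Here v_5(31/49) = v_5(num) − v_5(den) = 0; compare against these criteria.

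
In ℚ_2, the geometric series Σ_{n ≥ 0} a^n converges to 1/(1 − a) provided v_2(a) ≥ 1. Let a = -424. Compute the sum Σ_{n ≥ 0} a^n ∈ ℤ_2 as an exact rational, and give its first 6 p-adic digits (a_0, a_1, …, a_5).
Σ a^n = 1/(1 − a) = 1/425;  first 6 digits = (1, 0, 0, 1, 1, 0)

v_2(a) = 3 ≥ 1, so the series converges in ℤ_2 to 1/(1 − a) = 1/(1 − (-424)) = 1/425. Expand this rational in ℤ_2: compute digits iteratively via d_i = x_i mod 2, x_{i+1} = (x_i − d_i)/2. The first 6 digits are (1, 0, 0, 1, 1, 0).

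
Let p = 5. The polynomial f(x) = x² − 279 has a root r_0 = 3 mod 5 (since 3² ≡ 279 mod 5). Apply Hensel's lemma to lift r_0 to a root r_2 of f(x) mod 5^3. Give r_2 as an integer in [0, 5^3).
r_2 = 23 (mod 125)

Hensel's recurrence: r_{i+1} = r_i − f(r_i)·(f′(r_i))^{-1} mod 5^{i+2}, with f′(x) = 2x. Iterate:
  r_0 = 3 (mod 5)
  r_1 = 23 (mod 25)
  r_2 = 23 (mod 125)
Final: r_2 = 23, and one checks f(r_2) ≡ 0 mod 5^3.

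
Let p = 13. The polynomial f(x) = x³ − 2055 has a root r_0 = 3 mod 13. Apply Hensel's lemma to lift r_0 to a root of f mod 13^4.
r_3 = 6425 (mod 28561)

Hensel: r_{i+1} = r_i − f(r_i)/f′(r_i) mod 13^{i+2}, where f′(x) = 3x². Iterate:
  r_0 = 3 (mod 13)
  r_1 = 3 (mod 169)
  r_2 = 2031 (mod 2197)
  r_3 = 6425 (mod 28561)
Final: r = 6425 with f(r) ≡ 0 mod 13^4.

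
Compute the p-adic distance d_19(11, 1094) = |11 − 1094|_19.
d_19(11, 1094) = 1/361

Step 1 — x − y = 11 − 1094 = -1083. Step 2 — v_19(-1083) = 2 (factor: -1083 = −(19^2 · 3); the sign does not affect v_p). Step 3 — |x − y|_19 = 19^{-2} = 1/361.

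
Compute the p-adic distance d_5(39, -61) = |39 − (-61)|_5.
d_5(39, -61) = 1/25

Step 1 — x − y = 39 − (-61) = 100. Step 2 — v_5(100) = 2 (factor: 100 = (5^2 · 4); the sign does not affect v_p). Step 3 — |x − y|_5 = 5^{-2} = 1/25.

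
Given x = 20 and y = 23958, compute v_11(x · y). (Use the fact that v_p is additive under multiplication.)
v_11(479160) = 3

v_p(x) = 0 (factor: 20 = 11^0 · 20); v_p(y) = 3 (factor: 23958 = 11^3 · 18). Additivity: v_p(xy) = v_p(x) + v_p(y) = 0 + 3 = 3. (Direct check: xy = 479160 = 11^3 · (360).)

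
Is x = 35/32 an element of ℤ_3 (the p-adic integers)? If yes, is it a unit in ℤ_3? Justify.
x ∈ ℤ_3^× (unit); v_3(x) = 0

ℤ_3 = {x ∈ ℚ_3 : v_3(x) ≥ 0} and ℤ_3^× = {x ∈ ℤ_3 : v_3(x) = 0}. Here v_3(35/32) = v_3(num) − v_3(den) = 0; compare against these criteria.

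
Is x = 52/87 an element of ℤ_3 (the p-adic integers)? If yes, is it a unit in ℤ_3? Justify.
x ∉ ℤ_3 (v_3(x) = -1 < 0)

ℤ_3 = {x ∈ ℚ_3 : v_3(x) ≥ 0} and ℤ_3^× = {x ∈ ℤ_3 : v_3(x) = 0}. Here v_3(52/87) = v_3(num) − v_3(den) = -1; compare against these criteria.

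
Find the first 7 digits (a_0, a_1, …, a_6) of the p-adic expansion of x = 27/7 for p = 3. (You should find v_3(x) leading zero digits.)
(a_0, …, a_6) = (0, 0, 0, 1, 1, 0, 2)

v_3(27/7) = 3, so a_0 = ... = a_2 = 0. Factor out: x = 3^3 · u with u = 1/7 a unit in ℤ_3. Expand u iteratively via a_{v+i} = u_i mod 3, u_{i+1} = (u_i − a_{v+i})/3:
  u_0 = 1/7;  a_3 = 1;  u_1 = (u_0 − 1)/3 = -2/7
  u_1 = -2/7;  a_4 = 1;  u_2 = (u_1 − 1)/3 = -3/7
  u_2 = -3/7;  a_5 = 0;  u_3 = (u_2 − 0)/3 = -1/7
  u_3 = -1/7;  a_6 = 2;  u_4 = (u_3 − 2)/3 = -5/7
Digits: (0, 0, 0, 1, 1, 0, 2).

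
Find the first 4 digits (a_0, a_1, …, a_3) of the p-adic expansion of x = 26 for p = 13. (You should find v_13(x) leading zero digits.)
(a_0, …, a_3) = (0, 2, 0, 0)

v_13(26) = 1, so a_0 = ... = a_0 = 0. Factor out: x = 13^1 · u with u = 2 a unit in ℤ_13. Expand u iteratively via a_{v+i} = u_i mod 13, u_{i+1} = (u_i − a_{v+i})/13:
  u_0 = 2;  a_1 = 2;  u_1 = (u_0 − 2)/13 = 0
  u_1 = 0;  a_2 = 0;  u_2 = (u_1 − 0)/13 = 0
  u_2 = 0;  a_3 = 0;  u_3 = (u_2 − 0)/13 = 0
Digits: (0, 2, 0, 0).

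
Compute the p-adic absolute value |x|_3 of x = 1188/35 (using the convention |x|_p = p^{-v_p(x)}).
|1188/35|_3 = 1/27

Step 1 — compute v_3(x) by factoring powers of 3 out of the numerator and denominator: v_3(1188/35) = 3. Step 2 — apply |x|_p = p^{-v_p(x)} = 3^{-3} = 1/27.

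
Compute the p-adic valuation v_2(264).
v_2(264) = 3

v_2(n) is the largest exponent k such that 2^k divides n. Factor out: 264 = 2^3 · 33. (Sign doesn't affect v_p.) So v_2(264) = 3.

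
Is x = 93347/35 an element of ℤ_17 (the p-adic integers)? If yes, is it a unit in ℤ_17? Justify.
x ∈ ℤ_17 but not a unit; v_17(x) = 3 > 0

ℤ_17 = {x ∈ ℚ_17 : v_17(x) ≥ 0} and ℤ_17^× = {x ∈ ℤ_17 : v_17(x) = 0}. Here v_17(93347/35) = v_17(num) − v_17(den) = 3; compare against these criteria.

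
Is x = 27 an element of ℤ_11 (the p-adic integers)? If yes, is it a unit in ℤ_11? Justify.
x ∈ ℤ_11^× (unit); v_11(x) = 0

ℤ_11 = {x ∈ ℚ_11 : v_11(x) ≥ 0} and ℤ_11^× = {x ∈ ℤ_11 : v_11(x) = 0}. Here v_11(27) = v_11(num) − v_11(den) = 0; compare against these criteria.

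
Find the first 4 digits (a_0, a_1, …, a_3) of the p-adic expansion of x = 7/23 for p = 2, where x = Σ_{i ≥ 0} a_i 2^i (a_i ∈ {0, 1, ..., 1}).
(a_0, …, a_3) = (1, 0, 0, 0)

v_2(7/23) = 0 (numerator and denominator both coprime to 2), so x ∈ ℤ_2^×. Compute digits iteratively via a_i = x_i mod 2, x_{i+1} = (x_i − a_i)/2, with x_0 = x:
  x_0 = 7/23;  a_0 = 1;  x_1 = (x_0 − 1)/2 = -8/23
  x_1 = -8/23;  a_1 = 0;  x_2 = (x_1 − 0)/2 = -4/23
  x_2 = -4/23;  a_2 = 0;  x_3 = (x_2 − 0)/2 = -2/23
  x_3 = -2/23;  a_3 = 0;  x_4 = (x_3 − 0)/2 = -1/23
Digits: (1, 0, 0, 0).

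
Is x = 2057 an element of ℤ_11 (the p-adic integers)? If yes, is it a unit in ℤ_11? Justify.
x ∈ ℤ_11 but not a unit; v_11(x) = 2 > 0

ℤ_11 = {x ∈ ℚ_11 : v_11(x) ≥ 0} and ℤ_11^× = {x ∈ ℤ_11 : v_11(x) = 0}. Here v_11(2057) = v_11(num) − v_11(den) = 2; compare against these criteria.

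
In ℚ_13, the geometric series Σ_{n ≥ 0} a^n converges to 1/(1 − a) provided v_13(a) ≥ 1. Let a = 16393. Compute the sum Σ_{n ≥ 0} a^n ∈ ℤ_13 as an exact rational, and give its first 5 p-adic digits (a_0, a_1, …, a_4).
Σ a^n = 1/(1 − a) = -1/16392;  first 5 digits = (1, 0, 6, 7, 10)

v_13(a) = 2 ≥ 1, so the series converges in ℤ_13 to 1/(1 − a) = 1/(1 − 16393) = -1/16392. Expand this rational in ℤ_13: compute digits iteratively via d_i = x_i mod 13, x_{i+1} = (x_i − d_i)/13. The first 5 digits are (1, 0, 6, 7, 10).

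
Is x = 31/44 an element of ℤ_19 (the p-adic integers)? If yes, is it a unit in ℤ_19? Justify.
x ∈ ℤ_19^× (unit); v_19(x) = 0

ℤ_19 = {x ∈ ℚ_19 : v_19(x) ≥ 0} and ℤ_19^× = {x ∈ ℤ_19 : v_19(x) = 0}. Here v_19(31/44) = v_19(num) − v_19(den) = 0; compare against these criteria.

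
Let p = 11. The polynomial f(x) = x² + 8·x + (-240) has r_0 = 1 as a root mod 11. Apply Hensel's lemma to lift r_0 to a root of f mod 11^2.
r_1 = 12 (mod 121)

Hensel: r_{i+1} = r_i − f(r_i)·(f′(r_i))^{-1} mod 11^{i+2}, f′(x) = 2x + 8. Iterate:
  r_0 = 1 (mod 11)
  r_1 = 12 (mod 121)
Final: r = 12 satisfies f(r) ≡ 0 mod 11^2.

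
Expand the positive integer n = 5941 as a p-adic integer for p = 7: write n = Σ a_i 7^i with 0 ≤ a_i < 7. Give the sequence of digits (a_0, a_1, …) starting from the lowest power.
(a_0, a_1, …) = (5, 1, 2, 3, 2)

Repeated division by 7 gives the digits low-to-high: 5941 = 5 + 1·7^1 + 2·7^2 + 3·7^3 + 2·7^4. Digit sequence: (5, 1, 2, 3, 2).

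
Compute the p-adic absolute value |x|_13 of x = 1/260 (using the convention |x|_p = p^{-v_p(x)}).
|1/260|_13 = 13

Step 1 — compute v_13(x) by factoring powers of 13 out of the numerator and denominator: v_13(1/260) = -1. Step 2 — apply |x|_p = p^{-v_p(x)} = 13^{1} = 13.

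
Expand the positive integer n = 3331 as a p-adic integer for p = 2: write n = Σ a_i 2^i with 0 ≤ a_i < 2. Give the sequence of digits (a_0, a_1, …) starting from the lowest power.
(a_0, a_1, …) = (1, 1, 0, 0, 0, 0, 0, 0, 1, 0, 1, 1)

Repeated division by 2 gives the digits low-to-high: 3331 = 1 + 1·2^1 + 1·2^8 + 1·2^10 + 1·2^11. Digit sequence: (1, 1, 0, 0, 0, 0, 0, 0, 1, 0, 1, 1).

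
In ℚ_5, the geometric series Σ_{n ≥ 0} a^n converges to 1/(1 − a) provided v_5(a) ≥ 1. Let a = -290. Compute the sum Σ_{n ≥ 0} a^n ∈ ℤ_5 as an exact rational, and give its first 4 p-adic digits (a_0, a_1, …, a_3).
Σ a^n = 1/(1 − a) = 1/291;  first 4 digits = (1, 2, 2, 3)

v_5(a) = 1 ≥ 1, so the series converges in ℤ_5 to 1/(1 − a) = 1/(1 − (-290)) = 1/291. Expand this rational in ℤ_5: compute digits iteratively via d_i = x_i mod 5, x_{i+1} = (x_i − d_i)/5. The first 4 digits are (1, 2, 2, 3).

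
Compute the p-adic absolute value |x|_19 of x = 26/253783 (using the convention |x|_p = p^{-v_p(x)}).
|26/253783|_19 = 6859

Step 1 — compute v_19(x) by factoring powers of 19 out of the numerator and denominator: v_19(26/253783) = -3. Step 2 — apply |x|_p = p^{-v_p(x)} = 19^{3} = 6859.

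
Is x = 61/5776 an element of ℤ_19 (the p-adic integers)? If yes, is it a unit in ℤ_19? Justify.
x ∉ ℤ_19 (v_19(x) = -2 < 0)

ℤ_19 = {x ∈ ℚ_19 : v_19(x) ≥ 0} and ℤ_19^× = {x ∈ ℤ_19 : v_19(x) = 0}. Here v_19(61/5776) = v_19(num) − v_19(den) = -2; compare against these criteria.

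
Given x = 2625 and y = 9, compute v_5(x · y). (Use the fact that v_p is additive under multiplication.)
v_5(23625) = 3

v_p(x) = 3 (factor: 2625 = 5^3 · 21); v_p(y) = 0 (factor: 9 = 5^0 · 9). Additivity: v_p(xy) = v_p(x) + v_p(y) = 3 + 0 = 3. (Direct check: xy = 23625 = 5^3 · (189).)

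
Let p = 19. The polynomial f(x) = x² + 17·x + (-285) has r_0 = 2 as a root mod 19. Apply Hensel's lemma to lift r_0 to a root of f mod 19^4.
r_3 = 119075 (mod 130321)

Hensel: r_{i+1} = r_i − f(r_i)·(f′(r_i))^{-1} mod 19^{i+2}, f′(x) = 2x + 17. Iterate:
  r_0 = 2 (mod 19)
  r_1 = 306 (mod 361)
  r_2 = 2472 (mod 6859)
  r_3 = 119075 (mod 130321)
Final: r = 119075 satisfies f(r) ≡ 0 mod 19^4.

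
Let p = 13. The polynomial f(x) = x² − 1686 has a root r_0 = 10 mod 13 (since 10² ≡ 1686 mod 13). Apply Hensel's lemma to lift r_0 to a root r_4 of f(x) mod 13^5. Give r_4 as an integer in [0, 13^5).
r_4 = 170830 (mod 371293)

Hensel's recurrence: r_{i+1} = r_i − f(r_i)·(f′(r_i))^{-1} mod 13^{i+2}, with f′(x) = 2x. Iterate:
  r_0 = 10 (mod 13)
  r_1 = 140 (mod 169)
  r_2 = 1661 (mod 2197)
  r_3 = 28025 (mod 28561)
  r_4 = 170830 (mod 371293)
Final: r_4 = 170830, and one checks f(r_4) ≡ 0 mod 13^5.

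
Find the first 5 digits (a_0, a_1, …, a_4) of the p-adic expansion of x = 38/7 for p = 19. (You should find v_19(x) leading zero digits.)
(a_0, …, a_4) = (0, 3, 8, 5, 16)

v_19(38/7) = 1, so a_0 = ... = a_0 = 0. Factor out: x = 19^1 · u with u = 2/7 a unit in ℤ_19. Expand u iteratively via a_{v+i} = u_i mod 19, u_{i+1} = (u_i − a_{v+i})/19:
  u_0 = 2/7;  a_1 = 3;  u_1 = (u_0 − 3)/19 = -1/7
  u_1 = -1/7;  a_2 = 8;  u_2 = (u_1 − 8)/19 = -3/7
  u_2 = -3/7;  a_3 = 5;  u_3 = (u_2 − 5)/19 = -2/7
  u_3 = -2/7;  a_4 = 16;  u_4 = (u_3 − 16)/19 = -6/7
Digits: (0, 3, 8, 5, 16).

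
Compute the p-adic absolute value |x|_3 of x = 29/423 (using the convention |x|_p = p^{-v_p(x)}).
|29/423|_3 = 9

Step 1 — compute v_3(x) by factoring powers of 3 out of the numerator and denominator: v_3(29/423) = -2. Step 2 — apply |x|_p = p^{-v_p(x)} = 3^{2} = 9.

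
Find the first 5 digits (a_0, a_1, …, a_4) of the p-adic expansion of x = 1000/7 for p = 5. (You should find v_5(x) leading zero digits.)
(a_0, …, a_4) = (0, 0, 0, 4, 3)

v_5(1000/7) = 3, so a_0 = ... = a_2 = 0. Factor out: x = 5^3 · u with u = 8/7 a unit in ℤ_5. Expand u iteratively via a_{v+i} = u_i mod 5, u_{i+1} = (u_i − a_{v+i})/5:
  u_0 = 8/7;  a_3 = 4;  u_1 = (u_0 − 4)/5 = -4/7
  u_1 = -4/7;  a_4 = 3;  u_2 = (u_1 − 3)/5 = -5/7
Digits: (0, 0, 0, 4, 3).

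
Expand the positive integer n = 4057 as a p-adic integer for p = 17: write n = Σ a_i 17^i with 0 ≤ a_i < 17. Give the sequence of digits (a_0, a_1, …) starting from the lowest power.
(a_0, a_1, …) = (11, 0, 14)

Repeated division by 17 gives the digits low-to-high: 4057 = 11 + 14·17^2. Digit sequence: (11, 0, 14).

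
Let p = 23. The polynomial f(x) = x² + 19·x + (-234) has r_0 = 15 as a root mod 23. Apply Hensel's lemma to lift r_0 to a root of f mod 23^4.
r_3 = 26902 (mod 279841)

Hensel: r_{i+1} = r_i − f(r_i)·(f′(r_i))^{-1} mod 23^{i+2}, f′(x) = 2x + 19. Iterate:
  r_0 = 15 (mod 23)
  r_1 = 452 (mod 529)
  r_2 = 2568 (mod 12167)
  r_3 = 26902 (mod 279841)
Final: r = 26902 satisfies f(r) ≡ 0 mod 23^4.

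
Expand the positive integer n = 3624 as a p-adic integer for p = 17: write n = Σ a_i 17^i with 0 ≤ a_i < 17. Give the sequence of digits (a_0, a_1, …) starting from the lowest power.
(a_0, a_1, …) = (3, 9, 12)

Repeated division by 17 gives the digits low-to-high: 3624 = 3 + 9·17^1 + 12·17^2. Digit sequence: (3, 9, 12).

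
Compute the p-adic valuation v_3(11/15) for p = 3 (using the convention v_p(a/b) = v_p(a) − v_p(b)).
v_3(11/15) = -1

Factor powers of 3 from the numerator and denominator of the reduced fraction: 11 = 3^0 · 11 and 15 = 3^1 · 5. Apply v_p(a/b) = v_p(a) − v_p(b): v_3(11/15) = 0 − 1 = -1.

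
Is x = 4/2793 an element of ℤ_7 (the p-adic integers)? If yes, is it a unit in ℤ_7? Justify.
x ∉ ℤ_7 (v_7(x) = -2 < 0)

ℤ_7 = {x ∈ ℚ_7 : v_7(x) ≥ 0} and ℤ_7^× = {x ∈ ℤ_7 : v_7(x) = 0}. Here v_7(4/2793) = v_7(num) − v_7(den) = -2; compare against these criteria.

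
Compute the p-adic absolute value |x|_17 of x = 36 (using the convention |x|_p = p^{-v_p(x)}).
|36|_17 = 1

Step 1 — compute v_17(x) by factoring powers of 17 out of the numerator and denominator: v_17(36) = 0. Step 2 — apply |x|_p = p^{-v_p(x)} = 17^{0} = 1.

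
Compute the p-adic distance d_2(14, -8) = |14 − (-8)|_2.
d_2(14, -8) = 1/2

Step 1 — x − y = 14 − (-8) = 22. Step 2 — v_2(22) = 1 (factor: 22 = (2^1 · 11); the sign does not affect v_p). Step 3 — |x − y|_2 = 2^{-1} = 1/2.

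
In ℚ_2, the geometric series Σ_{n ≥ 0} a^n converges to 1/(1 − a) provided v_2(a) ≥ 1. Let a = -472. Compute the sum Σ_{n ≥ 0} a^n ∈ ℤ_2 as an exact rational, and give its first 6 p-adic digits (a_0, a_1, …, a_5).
Σ a^n = 1/(1 − a) = 1/473;  first 6 digits = (1, 0, 0, 1, 0, 1)

v_2(a) = 3 ≥ 1, so the series converges in ℤ_2 to 1/(1 − a) = 1/(1 − (-472)) = 1/473. Expand this rational in ℤ_2: compute digits iteratively via d_i = x_i mod 2, x_{i+1} = (x_i − d_i)/2. The first 6 digits are (1, 0, 0, 1, 0, 1).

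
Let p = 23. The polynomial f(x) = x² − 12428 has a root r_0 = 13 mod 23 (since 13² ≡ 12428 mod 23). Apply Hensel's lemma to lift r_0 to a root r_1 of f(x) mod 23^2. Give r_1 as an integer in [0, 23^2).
r_1 = 220 (mod 529)

Hensel's recurrence: r_{i+1} = r_i − f(r_i)·(f′(r_i))^{-1} mod 23^{i+2}, with f′(x) = 2x. Iterate:
  r_0 = 13 (mod 23)
  r_1 = 220 (mod 529)
Final: r_1 = 220, and one checks f(r_1) ≡ 0 mod 23^2.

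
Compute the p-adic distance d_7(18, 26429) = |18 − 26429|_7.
d_7(18, 26429) = 1/2401

Step 1 — x − y = 18 − 26429 = -26411. Step 2 — v_7(-26411) = 4 (factor: -26411 = −(7^4 · 11); the sign does not affect v_p). Step 3 — |x − y|_7 = 7^{-4} = 1/2401.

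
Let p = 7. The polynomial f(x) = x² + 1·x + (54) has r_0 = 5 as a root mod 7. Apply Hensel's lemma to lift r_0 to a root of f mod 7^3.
r_2 = 82 (mod 343)

Hensel: r_{i+1} = r_i − f(r_i)·(f′(r_i))^{-1} mod 7^{i+2}, f′(x) = 2x + 1. Iterate:
  r_0 = 5 (mod 7)
  r_1 = 33 (mod 49)
  r_2 = 82 (mod 343)
Final: r = 82 satisfies f(r) ≡ 0 mod 7^3.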